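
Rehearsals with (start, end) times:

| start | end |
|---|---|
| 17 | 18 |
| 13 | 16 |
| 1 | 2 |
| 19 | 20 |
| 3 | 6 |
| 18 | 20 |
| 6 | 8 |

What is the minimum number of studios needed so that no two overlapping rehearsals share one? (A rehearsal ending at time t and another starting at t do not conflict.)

starts: [1, 3, 6, 13, 17, 18, 19]
ends:   [2, 6, 8, 16, 18, 20, 20]
s1→1 e2→0 s3→1 e6→0 s6→1 e8→0 s13→1 e16→0 s17→1 e18→0 s18→1 s19→2  — peak 2.

2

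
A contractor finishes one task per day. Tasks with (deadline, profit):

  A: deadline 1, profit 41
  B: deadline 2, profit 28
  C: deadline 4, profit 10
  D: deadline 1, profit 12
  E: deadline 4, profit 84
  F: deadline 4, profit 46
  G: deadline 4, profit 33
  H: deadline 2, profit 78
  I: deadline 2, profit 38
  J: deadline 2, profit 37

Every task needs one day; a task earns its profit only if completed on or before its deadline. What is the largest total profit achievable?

249

Profit order: E=84 H=78 F=46 A=41 I=38 J=37 G=33 B=28 D=12 C=10
Assign: E→slot 4, H→slot 2, F→slot 3, A→slot 1, I skipped, J skipped, G skipped, B skipped, D skipped, C skipped.
Slots: [1:A] [2:H] [3:F] [4:E]
Profit = 41 + 78 + 46 + 84 = 249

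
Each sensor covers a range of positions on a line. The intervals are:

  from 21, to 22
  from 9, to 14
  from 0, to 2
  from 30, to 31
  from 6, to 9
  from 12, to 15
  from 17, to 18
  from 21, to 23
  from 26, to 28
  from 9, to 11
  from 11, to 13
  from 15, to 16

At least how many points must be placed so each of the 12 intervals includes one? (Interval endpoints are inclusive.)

Process intervals by earliest right end; each time one isn't hit yet, stab at its right endpoint.
Sorted: [0,2] [6,9] [9,11] [11,13] [9,14] [12,15] [15,16] [17,18] [21,22] [21,23] [26,28] [30,31]
{[0,2]} hit by 2; {[6,9],[9,11]} hit by 9; {[11,13],[9,14],[12,15]} hit by 13; {[15,16]} hit by 16; {[17,18]} hit by 18; {[21,22],[21,23]} hit by 22; {[26,28]} hit by 28; {[30,31]} hit by 31.
Points: 2, 9, 13, 16, 18, 22, 28, 31 (8 total).

8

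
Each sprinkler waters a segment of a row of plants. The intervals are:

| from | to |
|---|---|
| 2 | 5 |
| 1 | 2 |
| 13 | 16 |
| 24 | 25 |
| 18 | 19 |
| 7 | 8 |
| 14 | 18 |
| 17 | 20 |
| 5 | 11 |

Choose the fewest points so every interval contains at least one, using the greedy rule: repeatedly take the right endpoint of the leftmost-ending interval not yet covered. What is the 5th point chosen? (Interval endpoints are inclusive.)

25

By right end: [1,2]  [2,5]  [7,8]  [5,11]  [13,16]  [14,18]  [18,19]  [17,20]  [24,25]
[1,2] uncovered → point at 2; [7,8] uncovered → point at 8; [13,16] uncovered → point at 16; [18,19] uncovered → point at 19; [24,25] uncovered → point at 25.
Points: 2, 8, 16, 19, 25 (5 total).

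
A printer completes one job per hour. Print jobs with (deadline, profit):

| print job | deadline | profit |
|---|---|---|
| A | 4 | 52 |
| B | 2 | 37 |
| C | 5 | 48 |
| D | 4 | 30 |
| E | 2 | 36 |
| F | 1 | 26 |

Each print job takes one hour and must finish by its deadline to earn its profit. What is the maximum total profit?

Profit order: A=52 C=48 B=37 E=36 D=30 F=26
Assign: A→slot 4, C→slot 5, B→slot 2, E→slot 1, D→slot 3, F skipped.
Slots: [1:E] [2:B] [3:D] [4:A] [5:C]
Profit = 36 + 37 + 30 + 52 + 48 = 203

203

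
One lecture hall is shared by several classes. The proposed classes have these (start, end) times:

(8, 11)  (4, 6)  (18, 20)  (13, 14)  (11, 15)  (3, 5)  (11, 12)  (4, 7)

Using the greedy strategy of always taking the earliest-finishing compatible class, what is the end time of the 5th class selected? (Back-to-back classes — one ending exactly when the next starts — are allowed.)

20

Sorted by end: (3,5)  (4,6)  (4,7)  (8,11)  (11,12)  (13,14)  (11,15)  (18,20)
take (3,5); take (8,11); take (11,12); take (13,14); take (18,20).
Selected: (3,5) (8,11) (11,12) (13,14) (18,20)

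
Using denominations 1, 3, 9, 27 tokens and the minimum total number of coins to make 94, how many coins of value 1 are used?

1

94 − 3×27→13 − 1×9→4 − 1×3→1 − 1×1→0
Count of 1: 1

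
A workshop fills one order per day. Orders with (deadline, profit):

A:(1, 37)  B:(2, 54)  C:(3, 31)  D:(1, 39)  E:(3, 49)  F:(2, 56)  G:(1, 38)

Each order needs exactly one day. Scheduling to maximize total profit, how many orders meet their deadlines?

3

Profit order: F=56 B=54 E=49 D=39 G=38 A=37 C=31
Assign: F→slot 2, B→slot 1, E→slot 3, D skipped, G skipped, A skipped, C skipped.
Slots: [1:B] [2:F] [3:E]
3 of 7 scheduled.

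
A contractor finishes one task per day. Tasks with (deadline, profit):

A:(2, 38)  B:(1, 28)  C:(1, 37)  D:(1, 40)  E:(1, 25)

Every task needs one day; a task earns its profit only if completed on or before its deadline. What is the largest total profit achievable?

Sort by profit descending; place each in the latest free slot ≤ its deadline.
By profit: D(d1,40), A(d2,38), C(d1,37), B(d1,28), E(d1,25)
D→slot 1; A→slot 2; C skipped; B skipped; E skipped.
Profit = 40 + 38 = 78

78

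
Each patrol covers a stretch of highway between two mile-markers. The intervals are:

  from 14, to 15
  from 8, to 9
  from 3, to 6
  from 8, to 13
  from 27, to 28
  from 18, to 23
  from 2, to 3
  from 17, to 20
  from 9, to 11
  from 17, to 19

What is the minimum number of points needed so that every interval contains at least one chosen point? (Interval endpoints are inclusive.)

5

Sorted: [2,3] [3,6] [8,9] [9,11] [8,13] [14,15] [17,19] [17,20] [18,23] [27,28]
{[2,3],[3,6]} hit by 3; {[8,9],[9,11],[8,13]} hit by 9; {[14,15]} hit by 15; {[17,19],[17,20],[18,23]} hit by 19; {[27,28]} hit by 28.
Points: 3, 9, 15, 19, 28 (5 total).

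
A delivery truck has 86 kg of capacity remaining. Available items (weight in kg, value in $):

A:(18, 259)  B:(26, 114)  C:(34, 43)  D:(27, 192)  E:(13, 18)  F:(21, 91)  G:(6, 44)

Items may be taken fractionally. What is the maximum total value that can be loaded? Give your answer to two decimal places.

Order: A (259/18=14.39) > G (44/6=7.33) > D (192/27=7.11) > B (114/26=4.38) > F (91/21=4.33) > E (18/13=1.38) > C (43/34=1.26)
Fill: take A (18 @ 259) → take G (6 @ 44) → take D (27 @ 192) → take B (26 @ 114) → take 9/21 of F → 39.00; 86/86 used.
Total value = 648.00

648.00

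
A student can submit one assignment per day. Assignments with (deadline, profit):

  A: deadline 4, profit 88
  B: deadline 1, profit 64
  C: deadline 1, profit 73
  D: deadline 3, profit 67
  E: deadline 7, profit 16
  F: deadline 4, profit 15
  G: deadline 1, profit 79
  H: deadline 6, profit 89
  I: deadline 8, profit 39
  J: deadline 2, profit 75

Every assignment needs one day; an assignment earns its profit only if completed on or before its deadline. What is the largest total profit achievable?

Sort by profit descending; place each in the latest free slot ≤ its deadline.
By profit: H(d6,89), A(d4,88), G(d1,79), J(d2,75), C(d1,73), D(d3,67), B(d1,64), I(d8,39), E(d7,16), F(d4,15)
H→slot 6; A→slot 4; G→slot 1; J→slot 2; C skipped; D→slot 3; B skipped; I→slot 8; E→slot 7; F skipped.
Profit = 79 + 75 + 67 + 88 + 89 + 16 + 39 = 453

453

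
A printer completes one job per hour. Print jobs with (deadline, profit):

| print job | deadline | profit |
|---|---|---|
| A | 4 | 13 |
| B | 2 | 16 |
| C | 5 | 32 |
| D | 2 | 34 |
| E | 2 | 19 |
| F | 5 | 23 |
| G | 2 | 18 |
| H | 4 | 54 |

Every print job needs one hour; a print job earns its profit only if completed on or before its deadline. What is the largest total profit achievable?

162

Profit order: H=54 D=34 C=32 F=23 E=19 G=18 B=16 A=13
Assign: H→slot 4, D→slot 2, C→slot 5, F→slot 3, E→slot 1, G skipped, B skipped, A skipped.
Slots: [1:E] [2:D] [3:F] [4:H] [5:C]
Profit = 19 + 34 + 23 + 54 + 32 = 162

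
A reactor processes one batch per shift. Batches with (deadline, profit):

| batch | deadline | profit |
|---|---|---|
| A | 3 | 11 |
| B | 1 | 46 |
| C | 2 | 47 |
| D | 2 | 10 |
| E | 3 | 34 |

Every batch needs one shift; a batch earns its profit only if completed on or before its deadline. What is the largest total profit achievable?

Profit order: C=47 B=46 E=34 A=11 D=10
Assign: C→slot 2, B→slot 1, E→slot 3, A skipped, D skipped.
Slots: [1:B] [2:C] [3:E]
Profit = 46 + 47 + 34 = 127

127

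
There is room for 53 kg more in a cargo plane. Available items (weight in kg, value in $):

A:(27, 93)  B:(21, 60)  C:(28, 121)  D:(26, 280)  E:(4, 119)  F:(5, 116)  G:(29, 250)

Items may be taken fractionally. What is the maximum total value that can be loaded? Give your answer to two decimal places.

670.17

Sort by value per unit weight and fill in that order.
Ratios (sorted): E 29.75, F 23.20, D 10.77, G 8.62, C 4.32, A 3.44, B 2.86
take E (4 @ 119); take F (5 @ 116); take D (26 @ 280); take 18/29 of G → 155.17. Capacity used 53/53.
Total value = 670.17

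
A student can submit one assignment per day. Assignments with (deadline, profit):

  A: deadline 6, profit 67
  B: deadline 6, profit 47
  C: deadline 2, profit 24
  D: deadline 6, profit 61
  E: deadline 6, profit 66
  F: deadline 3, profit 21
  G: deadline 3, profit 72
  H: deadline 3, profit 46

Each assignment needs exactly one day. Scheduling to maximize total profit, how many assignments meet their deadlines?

Take jobs in profit order; each goes to the latest open slot no later than its deadline.
By profit: G(d3,72), A(d6,67), E(d6,66), D(d6,61), B(d6,47), H(d3,46), C(d2,24), F(d3,21)
G→slot 3; A→slot 6; E→slot 5; D→slot 4; B→slot 2; H→slot 1; C skipped; F skipped.
6 of 8 scheduled.

6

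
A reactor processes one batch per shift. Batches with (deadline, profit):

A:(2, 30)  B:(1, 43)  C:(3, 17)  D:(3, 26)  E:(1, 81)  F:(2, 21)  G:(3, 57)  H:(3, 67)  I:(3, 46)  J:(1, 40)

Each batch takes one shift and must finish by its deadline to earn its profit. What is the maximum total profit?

By profit: E(d1,81), H(d3,67), G(d3,57), I(d3,46), B(d1,43), J(d1,40), A(d2,30), D(d3,26), F(d2,21), C(d3,17)
E→slot 1; H→slot 3; G→slot 2; I skipped; B skipped; J skipped; A skipped; D skipped; F skipped; C skipped.
Profit = 81 + 57 + 67 = 205

205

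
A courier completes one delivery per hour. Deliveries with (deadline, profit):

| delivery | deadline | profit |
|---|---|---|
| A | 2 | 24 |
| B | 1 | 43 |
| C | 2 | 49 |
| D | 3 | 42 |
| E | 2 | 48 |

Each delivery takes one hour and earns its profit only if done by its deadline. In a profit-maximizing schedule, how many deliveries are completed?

3

Sort by profit descending; place each in the latest free slot ≤ its deadline.
By profit: C(d2,49), E(d2,48), B(d1,43), D(d3,42), A(d2,24)
C→slot 2; E→slot 1; B skipped; D→slot 3; A skipped.
3 of 5 scheduled.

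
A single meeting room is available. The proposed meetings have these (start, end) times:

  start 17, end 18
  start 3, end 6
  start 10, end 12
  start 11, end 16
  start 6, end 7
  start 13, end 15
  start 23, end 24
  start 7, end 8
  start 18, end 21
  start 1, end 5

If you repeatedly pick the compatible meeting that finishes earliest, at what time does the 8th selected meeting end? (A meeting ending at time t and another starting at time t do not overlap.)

24

Greedy by earliest finish: after sorting by end time, pick each interval compatible with the last pick.
By end time: (1,5), (3,6), (6,7), (7,8), (10,12), (13,15), (11,16), (17,18), (18,21), (23,24).
Pick (1,5); next start ≥ 5 → (6,7); next start ≥ 7 → (7,8); next start ≥ 8 → (10,12); next start ≥ 12 → (13,15); next start ≥ 15 → (17,18); next start ≥ 18 → (18,21); next start ≥ 21 → (23,24).
Selected: (1,5) (6,7) (7,8) (10,12) (13,15) (17,18) (18,21) (23,24)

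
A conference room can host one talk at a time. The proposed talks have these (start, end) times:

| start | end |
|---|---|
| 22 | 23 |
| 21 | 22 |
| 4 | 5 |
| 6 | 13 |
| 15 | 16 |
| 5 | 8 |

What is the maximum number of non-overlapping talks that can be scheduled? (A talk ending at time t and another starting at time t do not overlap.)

5

Order by finish time; keep every interval that doesn't clash with the previous kept one.
By end time: (4,5), (5,8), (6,13), (15,16), (21,22), (22,23).
Pick (4,5); next start ≥ 5 → (5,8); next start ≥ 8 → (15,16); next start ≥ 16 → (21,22); next start ≥ 22 → (22,23).
Selected 5 talks.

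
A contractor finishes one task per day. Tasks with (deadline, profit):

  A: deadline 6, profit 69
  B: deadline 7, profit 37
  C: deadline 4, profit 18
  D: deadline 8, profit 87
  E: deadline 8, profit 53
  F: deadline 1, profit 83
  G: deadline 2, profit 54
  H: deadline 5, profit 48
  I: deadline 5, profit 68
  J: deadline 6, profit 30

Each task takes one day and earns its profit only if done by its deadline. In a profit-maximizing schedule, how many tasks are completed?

Take jobs in profit order; each goes to the latest open slot no later than its deadline.
By profit: D(d8,87), F(d1,83), A(d6,69), I(d5,68), G(d2,54), E(d8,53), H(d5,48), B(d7,37), J(d6,30), C(d4,18)
D→slot 8; F→slot 1; A→slot 6; I→slot 5; G→slot 2; E→slot 7; H→slot 4; B→slot 3; J skipped; C skipped.
8 of 10 scheduled.

8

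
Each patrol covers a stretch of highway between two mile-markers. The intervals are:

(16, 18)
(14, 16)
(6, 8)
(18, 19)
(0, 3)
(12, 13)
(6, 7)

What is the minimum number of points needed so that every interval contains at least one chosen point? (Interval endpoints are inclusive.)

5

Sort by right endpoint; whenever an interval is uncovered, place a point at its right end.
By right end: [0,3]  [6,7]  [6,8]  [12,13]  [14,16]  [16,18]  [18,19]
[0,3] uncovered → point at 3; [6,7] uncovered → point at 7; [12,13] uncovered → point at 13; [14,16] uncovered → point at 16; [18,19] uncovered → point at 19.
Points: 3, 7, 13, 16, 19 (5 total).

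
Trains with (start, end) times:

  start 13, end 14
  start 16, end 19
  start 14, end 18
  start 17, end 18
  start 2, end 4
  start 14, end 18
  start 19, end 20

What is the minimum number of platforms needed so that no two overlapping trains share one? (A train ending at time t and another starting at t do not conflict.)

starts: [2, 13, 14, 14, 16, 17, 19]
ends:   [4, 14, 18, 18, 18, 19, 20]
s2→1 e4→0 s13→1 e14→0 s14→1 s14→2 s16→3 s17→4  — peak 4.

4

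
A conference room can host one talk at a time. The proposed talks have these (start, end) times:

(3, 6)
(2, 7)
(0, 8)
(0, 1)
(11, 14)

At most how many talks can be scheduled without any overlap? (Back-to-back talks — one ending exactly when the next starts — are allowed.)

3

Greedy by earliest finish: after sorting by end time, pick each interval compatible with the last pick.
By end time: (0,1), (3,6), (2,7), (0,8), (11,14).
Pick (0,1); next start ≥ 1 → (3,6); next start ≥ 6 → (11,14).
Selected 3 talks.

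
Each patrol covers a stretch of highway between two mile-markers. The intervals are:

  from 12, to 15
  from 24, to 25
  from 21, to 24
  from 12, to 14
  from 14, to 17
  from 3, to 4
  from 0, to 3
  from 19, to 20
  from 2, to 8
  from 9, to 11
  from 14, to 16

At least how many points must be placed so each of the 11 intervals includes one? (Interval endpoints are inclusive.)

5

By right end: [0,3]  [3,4]  [2,8]  [9,11]  [12,14]  [12,15]  [14,16]  [14,17]  [19,20]  [21,24]  [24,25]
[0,3] uncovered → point at 3; [9,11] uncovered → point at 11; [12,14] uncovered → point at 14; [19,20] uncovered → point at 20; [21,24] uncovered → point at 24.
Points: 3, 11, 14, 20, 24 (5 total).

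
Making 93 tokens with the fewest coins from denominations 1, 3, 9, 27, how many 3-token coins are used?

Greedy: take as many of the largest coin as possible, then repeat with the remainder.
93 − 3×27→12 − 1×9→3 − 1×3→0
Count of 3: 1

1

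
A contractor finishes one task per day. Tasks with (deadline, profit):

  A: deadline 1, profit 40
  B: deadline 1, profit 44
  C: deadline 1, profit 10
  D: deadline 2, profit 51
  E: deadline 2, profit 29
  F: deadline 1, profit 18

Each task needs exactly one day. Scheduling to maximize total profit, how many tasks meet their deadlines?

Sort by profit descending; place each in the latest free slot ≤ its deadline.
Profit order: D=51 B=44 A=40 E=29 F=18 C=10
Assign: D→slot 2, B→slot 1, A skipped, E skipped, F skipped, C skipped.
Slots: [1:B] [2:D]
2 of 6 scheduled.

2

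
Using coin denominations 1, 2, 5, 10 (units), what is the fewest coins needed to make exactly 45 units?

5

Use the largest denomination that fits, subtract, and repeat.
45 = 4×10 + 1×5
Total coins = 4 + 1 = 5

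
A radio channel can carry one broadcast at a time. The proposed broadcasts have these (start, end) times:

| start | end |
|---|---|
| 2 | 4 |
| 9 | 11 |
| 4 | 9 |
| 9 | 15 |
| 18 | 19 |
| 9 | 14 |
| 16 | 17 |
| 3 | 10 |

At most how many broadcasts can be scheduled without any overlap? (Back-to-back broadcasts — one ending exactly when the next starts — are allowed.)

5

Order by finish time; keep every interval that doesn't clash with the previous kept one.
By end time: (2,4), (4,9), (3,10), (9,11), (9,14), (9,15), (16,17), (18,19).
Pick (2,4); next start ≥ 4 → (4,9); next start ≥ 9 → (9,11); next start ≥ 11 → (16,17); next start ≥ 17 → (18,19).
Selected 5 broadcasts.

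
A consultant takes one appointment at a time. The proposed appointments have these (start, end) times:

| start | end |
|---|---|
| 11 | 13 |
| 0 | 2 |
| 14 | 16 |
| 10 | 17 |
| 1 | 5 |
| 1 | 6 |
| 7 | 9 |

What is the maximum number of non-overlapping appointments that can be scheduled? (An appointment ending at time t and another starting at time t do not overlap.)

4

Sort by end time and greedily take each interval whose start is ≥ the last chosen end.
By end time: (0,2), (1,5), (1,6), (7,9), (11,13), (14,16), (10,17).
Pick (0,2); next start ≥ 2 → (7,9); next start ≥ 9 → (11,13); next start ≥ 13 → (14,16).
Selected 4 appointments.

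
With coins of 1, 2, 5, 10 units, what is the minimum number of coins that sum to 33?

5

Use the largest denomination that fits, subtract, and repeat.
33 − 3×10→3 − 1×2→1 − 1×1→0
Total coins = 3 + 1 + 1 = 5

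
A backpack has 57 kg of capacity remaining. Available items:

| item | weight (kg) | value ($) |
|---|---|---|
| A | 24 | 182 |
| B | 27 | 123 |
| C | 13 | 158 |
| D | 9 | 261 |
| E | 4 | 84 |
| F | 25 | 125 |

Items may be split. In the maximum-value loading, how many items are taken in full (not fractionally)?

Greedy by value/weight ratio, highest first.
Ratios (sorted): D 29.00, E 21.00, C 12.15, A 7.58, F 5.00, B 4.56
take D (9 @ 261); take E (4 @ 84); take C (13 @ 158); take A (24 @ 182); take 7/25 of F → 35.00. Capacity used 57/57.
4 item(s) taken whole; one partial (take 7/25 of F).

4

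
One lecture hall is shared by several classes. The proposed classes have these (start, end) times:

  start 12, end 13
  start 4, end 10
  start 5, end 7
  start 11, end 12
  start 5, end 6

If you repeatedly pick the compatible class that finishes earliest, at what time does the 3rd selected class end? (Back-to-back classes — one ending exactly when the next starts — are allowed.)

13

Order by finish time; keep every interval that doesn't clash with the previous kept one.
By end time: (5,6), (5,7), (4,10), (11,12), (12,13).
Pick (5,6); next start ≥ 6 → (11,12); next start ≥ 12 → (12,13).
Selected: (5,6) (11,12) (12,13)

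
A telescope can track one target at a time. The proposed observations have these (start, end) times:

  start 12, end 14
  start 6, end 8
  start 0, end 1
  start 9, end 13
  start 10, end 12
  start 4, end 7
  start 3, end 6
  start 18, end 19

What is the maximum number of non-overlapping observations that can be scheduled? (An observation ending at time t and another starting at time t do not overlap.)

By end time: (0,1), (3,6), (4,7), (6,8), (10,12), (9,13), (12,14), (18,19).
Pick (0,1); next start ≥ 1 → (3,6); next start ≥ 6 → (6,8); next start ≥ 8 → (10,12); next start ≥ 12 → (12,14); next start ≥ 14 → (18,19).
Selected 6 observations.

6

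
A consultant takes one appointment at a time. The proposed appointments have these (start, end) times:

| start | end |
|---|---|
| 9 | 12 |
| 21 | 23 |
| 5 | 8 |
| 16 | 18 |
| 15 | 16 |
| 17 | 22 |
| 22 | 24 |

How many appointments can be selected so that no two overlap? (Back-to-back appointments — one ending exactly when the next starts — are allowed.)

Sorted by end: (5,8)  (9,12)  (15,16)  (16,18)  (17,22)  (21,23)  (22,24)
take (5,8); take (9,12); take (15,16); take (16,18); take (21,23); skip (22,24).
Selected 5 appointments.

5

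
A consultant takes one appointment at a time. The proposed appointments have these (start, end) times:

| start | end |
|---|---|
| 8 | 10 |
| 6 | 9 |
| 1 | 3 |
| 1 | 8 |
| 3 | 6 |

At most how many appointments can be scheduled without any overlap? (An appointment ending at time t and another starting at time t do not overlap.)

Sorted by end: (1,3)  (3,6)  (1,8)  (6,9)  (8,10)
take (1,3); take (3,6); take (6,9); skip (8,10).
Selected 3 appointments.

3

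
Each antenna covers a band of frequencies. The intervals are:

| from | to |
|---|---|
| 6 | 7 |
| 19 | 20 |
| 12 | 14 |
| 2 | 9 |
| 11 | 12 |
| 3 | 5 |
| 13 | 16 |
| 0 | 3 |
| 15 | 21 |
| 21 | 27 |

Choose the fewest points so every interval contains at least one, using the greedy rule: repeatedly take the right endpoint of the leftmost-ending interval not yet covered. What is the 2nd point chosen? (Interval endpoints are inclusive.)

By right end: [0,3]  [3,5]  [6,7]  [2,9]  [11,12]  [12,14]  [13,16]  [19,20]  [15,21]  [21,27]
[0,3] uncovered → point at 3; [6,7] uncovered → point at 7; [11,12] uncovered → point at 12; [13,16] uncovered → point at 16; [19,20] uncovered → point at 20; [21,27] uncovered → point at 27.
Points: 3, 7, 12, 16, 20, 27 (6 total).

7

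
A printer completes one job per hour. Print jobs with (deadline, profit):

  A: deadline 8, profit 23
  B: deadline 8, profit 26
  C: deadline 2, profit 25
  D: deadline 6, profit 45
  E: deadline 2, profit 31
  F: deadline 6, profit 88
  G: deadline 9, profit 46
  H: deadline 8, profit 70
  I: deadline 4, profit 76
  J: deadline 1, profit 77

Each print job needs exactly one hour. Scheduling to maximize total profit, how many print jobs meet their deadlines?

9

Take jobs in profit order; each goes to the latest open slot no later than its deadline.
By profit: F(d6,88), J(d1,77), I(d4,76), H(d8,70), G(d9,46), D(d6,45), E(d2,31), B(d8,26), C(d2,25), A(d8,23)
F→slot 6; J→slot 1; I→slot 4; H→slot 8; G→slot 9; D→slot 5; E→slot 2; B→slot 7; C skipped; A→slot 3.
9 of 10 scheduled.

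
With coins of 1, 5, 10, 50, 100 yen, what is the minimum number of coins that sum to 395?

9

Greedy: take as many of the largest coin as possible, then repeat with the remainder.
395 − 3×100→95 − 1×50→45 − 4×10→5 − 1×5→0
Total coins = 3 + 1 + 4 + 1 = 9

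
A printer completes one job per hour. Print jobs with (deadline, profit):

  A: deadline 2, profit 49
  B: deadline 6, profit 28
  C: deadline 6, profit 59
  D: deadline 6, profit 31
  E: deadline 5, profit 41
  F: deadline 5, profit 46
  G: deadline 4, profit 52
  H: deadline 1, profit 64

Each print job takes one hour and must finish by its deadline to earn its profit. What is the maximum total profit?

By profit: H(d1,64), C(d6,59), G(d4,52), A(d2,49), F(d5,46), E(d5,41), D(d6,31), B(d6,28)
H→slot 1; C→slot 6; G→slot 4; A→slot 2; F→slot 5; E→slot 3; D skipped; B skipped.
Profit = 64 + 49 + 41 + 52 + 46 + 59 = 311

311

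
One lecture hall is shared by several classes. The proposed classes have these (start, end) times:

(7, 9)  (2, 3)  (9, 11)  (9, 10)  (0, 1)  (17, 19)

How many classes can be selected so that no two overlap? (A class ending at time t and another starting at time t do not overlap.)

Sort by end time and greedily take each interval whose start is ≥ the last chosen end.
By end time: (0,1), (2,3), (7,9), (9,10), (9,11), (17,19).
Pick (0,1); next start ≥ 1 → (2,3); next start ≥ 3 → (7,9); next start ≥ 9 → (9,10); next start ≥ 10 → (17,19).
Selected 5 classes.

5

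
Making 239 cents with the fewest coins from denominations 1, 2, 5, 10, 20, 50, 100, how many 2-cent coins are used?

239 − 2×100→39 − 1×20→19 − 1×10→9 − 1×5→4 − 2×2→0
Count of 2: 2

2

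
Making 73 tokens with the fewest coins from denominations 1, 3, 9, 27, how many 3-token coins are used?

Greedy: take as many of the largest coin as possible, then repeat with the remainder.
73 = 2×27 + 2×9 + 1×1
Count of 3: 0

0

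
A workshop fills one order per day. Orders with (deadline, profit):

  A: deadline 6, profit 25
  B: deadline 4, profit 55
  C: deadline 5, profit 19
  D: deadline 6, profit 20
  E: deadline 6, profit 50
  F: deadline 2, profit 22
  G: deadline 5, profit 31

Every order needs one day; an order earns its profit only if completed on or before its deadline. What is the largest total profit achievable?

203

Profit order: B=55 E=50 G=31 A=25 F=22 D=20 C=19
Assign: B→slot 4, E→slot 6, G→slot 5, A→slot 3, F→slot 2, D→slot 1, C skipped.
Slots: [1:D] [2:F] [3:A] [4:B] [5:G] [6:E]
Profit = 20 + 22 + 25 + 55 + 31 + 50 = 203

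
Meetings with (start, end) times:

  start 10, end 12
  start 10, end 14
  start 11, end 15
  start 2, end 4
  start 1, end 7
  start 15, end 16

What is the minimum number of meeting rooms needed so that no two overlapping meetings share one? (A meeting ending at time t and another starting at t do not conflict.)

The answer is the maximum number of intervals overlapping at any instant.
Events (time:±→running): 1:+→1 2:+→2 4:-→1 7:-→0 10:+→1 10:+→2 11:+→3 … peak 3.

3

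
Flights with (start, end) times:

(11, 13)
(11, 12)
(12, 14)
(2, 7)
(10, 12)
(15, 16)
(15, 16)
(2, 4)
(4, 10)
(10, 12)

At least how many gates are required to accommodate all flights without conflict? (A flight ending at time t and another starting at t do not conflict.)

Count concurrent intervals with a sweep; the peak is the room count.
starts: [2, 2, 4, 10, 10, 11, 11, 12, 15, 15]
ends:   [4, 7, 10, 12, 12, 12, 13, 14, 16, 16]
s2→1 s2→2 e4→1 s4→2 e7→1 e10→0 s10→1 s10→2 s11→3 s11→4  — peak 4.

4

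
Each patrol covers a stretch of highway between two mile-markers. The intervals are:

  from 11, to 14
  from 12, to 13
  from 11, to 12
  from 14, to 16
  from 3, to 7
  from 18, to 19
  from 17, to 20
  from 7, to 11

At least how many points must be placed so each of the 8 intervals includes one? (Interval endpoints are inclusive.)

Sort by right endpoint; whenever an interval is uncovered, place a point at its right end.
Sorted: [3,7] [7,11] [11,12] [12,13] [11,14] [14,16] [18,19] [17,20]
{[3,7],[7,11]} hit by 7; {[11,12],[12,13],[11,14]} hit by 12; {[14,16]} hit by 16; {[18,19],[17,20]} hit by 19.
Points: 7, 12, 16, 19 (4 total).

4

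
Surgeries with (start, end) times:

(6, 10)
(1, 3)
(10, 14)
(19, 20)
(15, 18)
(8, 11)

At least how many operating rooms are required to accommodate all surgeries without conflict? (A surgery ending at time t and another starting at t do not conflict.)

The answer is the maximum number of intervals overlapping at any instant.
starts: [1, 6, 8, 10, 15, 19]
ends:   [3, 10, 11, 14, 18, 20]
s1→1 e3→0 s6→1 s8→2  — peak 2.

2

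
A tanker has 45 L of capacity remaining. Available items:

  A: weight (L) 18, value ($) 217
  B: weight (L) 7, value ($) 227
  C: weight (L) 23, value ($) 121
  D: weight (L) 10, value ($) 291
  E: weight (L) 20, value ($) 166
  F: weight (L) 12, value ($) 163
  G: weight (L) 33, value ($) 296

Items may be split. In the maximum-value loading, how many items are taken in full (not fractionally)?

3

Sort by value per unit weight and fill in that order.
Order: B (227/7=32.43) > D (291/10=29.10) > F (163/12=13.58) > A (217/18=12.06) > G (296/33=8.97) > E (166/20=8.30) > C (121/23=5.26)
Fill: take B (7 @ 227) → take D (10 @ 291) → take F (12 @ 163) → take 16/18 of A → 192.89; 45/45 used.
3 item(s) taken whole; one partial (take 16/18 of A).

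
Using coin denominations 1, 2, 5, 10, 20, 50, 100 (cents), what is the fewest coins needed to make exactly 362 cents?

6

362 − 3×100→62 − 1×50→12 − 1×10→2 − 1×2→0
Total coins = 3 + 1 + 1 + 1 = 6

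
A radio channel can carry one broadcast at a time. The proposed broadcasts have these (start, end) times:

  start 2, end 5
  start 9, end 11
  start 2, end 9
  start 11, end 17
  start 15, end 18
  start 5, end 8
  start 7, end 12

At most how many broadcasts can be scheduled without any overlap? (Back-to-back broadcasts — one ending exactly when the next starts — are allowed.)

By end time: (2,5), (5,8), (2,9), (9,11), (7,12), (11,17), (15,18).
Pick (2,5); next start ≥ 5 → (5,8); next start ≥ 8 → (9,11); next start ≥ 11 → (11,17).
Selected 4 broadcasts.

4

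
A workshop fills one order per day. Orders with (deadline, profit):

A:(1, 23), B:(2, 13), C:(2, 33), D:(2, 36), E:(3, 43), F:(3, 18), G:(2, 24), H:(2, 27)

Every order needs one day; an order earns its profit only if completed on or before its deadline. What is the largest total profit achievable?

112

Take jobs in profit order; each goes to the latest open slot no later than its deadline.
By profit: E(d3,43), D(d2,36), C(d2,33), H(d2,27), G(d2,24), A(d1,23), F(d3,18), B(d2,13)
E→slot 3; D→slot 2; C→slot 1; H skipped; G skipped; A skipped; F skipped; B skipped.
Profit = 33 + 36 + 43 = 112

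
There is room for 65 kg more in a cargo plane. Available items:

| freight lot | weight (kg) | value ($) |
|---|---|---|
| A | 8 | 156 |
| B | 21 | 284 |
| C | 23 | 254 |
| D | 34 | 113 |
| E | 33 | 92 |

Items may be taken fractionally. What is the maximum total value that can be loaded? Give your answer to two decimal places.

737.21

Order: A (156/8=19.50) > B (284/21=13.52) > C (254/23=11.04) > D (113/34=3.32) > E (92/33=2.79)
Fill: take A (8 @ 156) → take B (21 @ 284) → take C (23 @ 254) → take 13/34 of D → 43.21; 65/65 used.
Total value = 737.21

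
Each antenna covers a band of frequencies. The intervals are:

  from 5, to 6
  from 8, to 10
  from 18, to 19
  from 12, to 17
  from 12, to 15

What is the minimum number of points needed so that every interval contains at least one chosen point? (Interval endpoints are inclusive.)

By right end: [5,6]  [8,10]  [12,15]  [12,17]  [18,19]
[5,6] uncovered → point at 6; [8,10] uncovered → point at 10; [12,15] uncovered → point at 15; [18,19] uncovered → point at 19.
Points: 6, 10, 15, 19 (4 total).

4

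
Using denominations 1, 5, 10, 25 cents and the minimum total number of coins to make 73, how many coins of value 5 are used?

0

Use the largest denomination that fits, subtract, and repeat.
73 = 2×25 + 2×10 + 3×1
Count of 5: 0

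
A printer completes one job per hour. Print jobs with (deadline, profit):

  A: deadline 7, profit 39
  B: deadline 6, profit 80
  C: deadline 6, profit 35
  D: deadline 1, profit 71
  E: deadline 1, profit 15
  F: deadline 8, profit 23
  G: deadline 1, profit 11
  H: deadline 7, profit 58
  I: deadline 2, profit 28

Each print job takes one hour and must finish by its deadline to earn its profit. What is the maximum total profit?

334

Sort by profit descending; place each in the latest free slot ≤ its deadline.
By profit: B(d6,80), D(d1,71), H(d7,58), A(d7,39), C(d6,35), I(d2,28), F(d8,23), E(d1,15), G(d1,11)
B→slot 6; D→slot 1; H→slot 7; A→slot 5; C→slot 4; I→slot 2; F→slot 8; E skipped; G skipped.
Profit = 71 + 28 + 35 + 39 + 80 + 58 + 23 = 334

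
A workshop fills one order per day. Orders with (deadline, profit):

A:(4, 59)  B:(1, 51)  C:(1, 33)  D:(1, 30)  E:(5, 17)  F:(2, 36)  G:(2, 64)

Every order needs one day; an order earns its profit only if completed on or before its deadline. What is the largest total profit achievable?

191

By profit: G(d2,64), A(d4,59), B(d1,51), F(d2,36), C(d1,33), D(d1,30), E(d5,17)
G→slot 2; A→slot 4; B→slot 1; F skipped; C skipped; D skipped; E→slot 5.
Profit = 51 + 64 + 59 + 17 = 191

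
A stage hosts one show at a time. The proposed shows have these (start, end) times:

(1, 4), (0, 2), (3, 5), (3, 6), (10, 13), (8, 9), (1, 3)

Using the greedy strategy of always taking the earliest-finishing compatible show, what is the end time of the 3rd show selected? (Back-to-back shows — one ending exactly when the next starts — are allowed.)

9

Greedy by earliest finish: after sorting by end time, pick each interval compatible with the last pick.
Sorted by end: (0,2)  (1,3)  (1,4)  (3,5)  (3,6)  (8,9)  (10,13)
take (0,2); skip (1,3); skip (1,4); take (3,5); skip (3,6); take (8,9); take (10,13).
Selected: (0,2) (3,5) (8,9) (10,13)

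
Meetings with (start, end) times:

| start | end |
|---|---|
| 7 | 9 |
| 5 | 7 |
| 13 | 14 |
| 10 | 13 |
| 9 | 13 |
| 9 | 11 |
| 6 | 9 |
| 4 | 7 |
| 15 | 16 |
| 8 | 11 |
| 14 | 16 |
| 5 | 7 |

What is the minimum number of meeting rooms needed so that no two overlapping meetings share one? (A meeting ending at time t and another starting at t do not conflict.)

4

The answer is the maximum number of intervals overlapping at any instant.
starts: [4, 5, 5, 6, 7, 8, 9, 9, 10, 13, 14, 15]
ends:   [7, 7, 7, 9, 9, 11, 11, 13, 13, 14, 16, 16]
s4→1 s5→2 s5→3 s6→4  — peak 4.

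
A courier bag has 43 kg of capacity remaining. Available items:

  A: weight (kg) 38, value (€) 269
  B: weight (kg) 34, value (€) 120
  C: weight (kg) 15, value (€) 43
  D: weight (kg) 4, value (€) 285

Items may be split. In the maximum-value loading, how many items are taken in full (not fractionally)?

Greedy by value/weight ratio, highest first.
Ratios (sorted): D 71.25, A 7.08, B 3.53, C 2.87
take D (4 @ 285); take A (38 @ 269); take 1/34 of B → 3.53. Capacity used 43/43.
2 item(s) taken whole; one partial (take 1/34 of B).

2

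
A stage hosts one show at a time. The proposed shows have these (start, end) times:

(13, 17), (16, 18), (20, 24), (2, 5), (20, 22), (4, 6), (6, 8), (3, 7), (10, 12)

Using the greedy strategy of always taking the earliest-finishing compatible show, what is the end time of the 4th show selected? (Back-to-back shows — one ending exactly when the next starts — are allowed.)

Greedy by earliest finish: after sorting by end time, pick each interval compatible with the last pick.
Sorted by end: (2,5)  (4,6)  (3,7)  (6,8)  (10,12)  (13,17)  (16,18)  (20,22)  (20,24)
take (2,5); skip (3,7); take (6,8); take (10,12); take (13,17); take (20,22).
Selected: (2,5) (6,8) (10,12) (13,17) (20,22)

17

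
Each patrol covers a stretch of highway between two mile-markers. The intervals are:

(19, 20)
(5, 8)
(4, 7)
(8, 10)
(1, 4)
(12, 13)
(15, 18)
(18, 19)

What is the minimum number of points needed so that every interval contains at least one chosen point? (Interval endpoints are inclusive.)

5

Sorted: [1,4] [4,7] [5,8] [8,10] [12,13] [15,18] [18,19] [19,20]
{[1,4],[4,7]} hit by 4; {[5,8],[8,10]} hit by 8; {[12,13]} hit by 13; {[15,18],[18,19]} hit by 18; {[19,20]} hit by 20.
Points: 4, 8, 13, 18, 20 (5 total).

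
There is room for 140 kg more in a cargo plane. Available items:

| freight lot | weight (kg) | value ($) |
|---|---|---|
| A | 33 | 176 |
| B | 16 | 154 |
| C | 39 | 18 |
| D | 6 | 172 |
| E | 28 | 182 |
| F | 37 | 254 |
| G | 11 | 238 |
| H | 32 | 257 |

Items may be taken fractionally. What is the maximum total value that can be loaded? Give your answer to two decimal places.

Ratios (sorted): D 28.67, G 21.64, B 9.62, H 8.03, F 6.86, E 6.50, A 5.33, C 0.46
take D (6 @ 172); take G (11 @ 238); take B (16 @ 154); take H (32 @ 257); take F (37 @ 254); take E (28 @ 182); take 10/33 of A → 53.33. Capacity used 140/140.
Total value = 1310.33

1310.33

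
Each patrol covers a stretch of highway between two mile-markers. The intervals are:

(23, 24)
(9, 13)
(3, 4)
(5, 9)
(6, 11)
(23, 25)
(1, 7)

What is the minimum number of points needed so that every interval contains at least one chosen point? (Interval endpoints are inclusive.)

3

Sort by right endpoint; whenever an interval is uncovered, place a point at its right end.
By right end: [3,4]  [1,7]  [5,9]  [6,11]  [9,13]  [23,24]  [23,25]
[3,4] uncovered → point at 4; [5,9] uncovered → point at 9; [23,24] uncovered → point at 24.
Points: 4, 9, 24 (3 total).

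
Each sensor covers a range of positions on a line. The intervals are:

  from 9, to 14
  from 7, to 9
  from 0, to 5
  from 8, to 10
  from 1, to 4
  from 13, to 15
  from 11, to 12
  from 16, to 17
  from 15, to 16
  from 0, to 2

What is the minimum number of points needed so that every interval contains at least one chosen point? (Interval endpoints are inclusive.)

5

By right end: [0,2]  [1,4]  [0,5]  [7,9]  [8,10]  [11,12]  [9,14]  [13,15]  [15,16]  [16,17]
[0,2] uncovered → point at 2; [7,9] uncovered → point at 9; [11,12] uncovered → point at 12; [13,15] uncovered → point at 15; [16,17] uncovered → point at 17.
Points: 2, 9, 12, 15, 17 (5 total).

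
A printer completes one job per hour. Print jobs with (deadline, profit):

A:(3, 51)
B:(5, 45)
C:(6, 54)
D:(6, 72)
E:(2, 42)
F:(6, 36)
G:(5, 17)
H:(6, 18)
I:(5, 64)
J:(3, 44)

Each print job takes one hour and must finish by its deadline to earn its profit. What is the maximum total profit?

330

By profit: D(d6,72), I(d5,64), C(d6,54), A(d3,51), B(d5,45), J(d3,44), E(d2,42), F(d6,36), H(d6,18), G(d5,17)
D→slot 6; I→slot 5; C→slot 4; A→slot 3; B→slot 2; J→slot 1; E skipped; F skipped; H skipped; G skipped.
Profit = 44 + 45 + 51 + 54 + 64 + 72 = 330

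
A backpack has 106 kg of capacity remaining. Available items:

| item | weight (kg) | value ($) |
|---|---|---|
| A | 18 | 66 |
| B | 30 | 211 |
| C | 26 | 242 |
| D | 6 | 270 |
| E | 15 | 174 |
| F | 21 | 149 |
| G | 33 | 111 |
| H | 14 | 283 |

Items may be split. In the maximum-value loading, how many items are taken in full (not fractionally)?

Greedy by value/weight ratio, highest first.
Order: D (270/6=45.00) > H (283/14=20.21) > E (174/15=11.60) > C (242/26=9.31) > F (149/21=7.10) > B (211/30=7.03) > A (66/18=3.67) > G (111/33=3.36)
Fill: take D (6 @ 270) → take H (14 @ 283) → take E (15 @ 174) → take C (26 @ 242) → take F (21 @ 149) → take 24/30 of B → 168.80; 106/106 used.
5 item(s) taken whole; one partial (take 24/30 of B).

5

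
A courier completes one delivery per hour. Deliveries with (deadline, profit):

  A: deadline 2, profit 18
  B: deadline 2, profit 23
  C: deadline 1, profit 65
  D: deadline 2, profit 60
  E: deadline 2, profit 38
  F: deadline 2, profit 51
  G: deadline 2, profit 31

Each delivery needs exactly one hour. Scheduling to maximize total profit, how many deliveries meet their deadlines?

2

Sort by profit descending; place each in the latest free slot ≤ its deadline.
By profit: C(d1,65), D(d2,60), F(d2,51), E(d2,38), G(d2,31), B(d2,23), A(d2,18)
C→slot 1; D→slot 2; F skipped; E skipped; G skipped; B skipped; A skipped.
2 of 7 scheduled.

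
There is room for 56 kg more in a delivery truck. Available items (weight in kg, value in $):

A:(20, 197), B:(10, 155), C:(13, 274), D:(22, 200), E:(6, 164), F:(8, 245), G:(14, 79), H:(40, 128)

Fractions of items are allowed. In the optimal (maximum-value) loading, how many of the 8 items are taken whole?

Ratios (sorted): F 30.62, E 27.33, C 21.08, B 15.50, A 9.85, D 9.09, G 5.64, H 3.20
take F (8 @ 245); take E (6 @ 164); take C (13 @ 274); take B (10 @ 155); take 19/20 of A → 187.15. Capacity used 56/56.
4 item(s) taken whole; one partial (take 19/20 of A).

4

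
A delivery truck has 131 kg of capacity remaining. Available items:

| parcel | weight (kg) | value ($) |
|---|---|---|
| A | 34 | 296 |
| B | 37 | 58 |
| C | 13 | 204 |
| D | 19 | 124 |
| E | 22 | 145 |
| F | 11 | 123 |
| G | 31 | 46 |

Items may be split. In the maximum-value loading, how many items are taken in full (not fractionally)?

5

Greedy by value/weight ratio, highest first.
Ratios (sorted): C 15.69, F 11.18, A 8.71, E 6.59, D 6.53, B 1.57, G 1.48
take C (13 @ 204); take F (11 @ 123); take A (34 @ 296); take E (22 @ 145); take D (19 @ 124); take 32/37 of B → 50.16. Capacity used 131/131.
5 item(s) taken whole; one partial (take 32/37 of B).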